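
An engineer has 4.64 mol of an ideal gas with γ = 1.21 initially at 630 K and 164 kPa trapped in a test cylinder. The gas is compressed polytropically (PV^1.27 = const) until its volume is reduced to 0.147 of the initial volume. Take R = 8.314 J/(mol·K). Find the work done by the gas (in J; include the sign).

-61000 J

V₁ = nRT₁/P₁ = 4.64×8.314×630/164 = 148 L.
Polytropic n=1.27: T₂ = T₁(V₁/V₂)^(n−1) = 630×(6.80)^0.27 = 1060 K; P₂ = P₁(V₁/V₂)^n = 1870 kPa.
W = (P₁V₁−P₂V₂)/(n−1) = (164×148−1870×21.8)/0.27 = -61000 J.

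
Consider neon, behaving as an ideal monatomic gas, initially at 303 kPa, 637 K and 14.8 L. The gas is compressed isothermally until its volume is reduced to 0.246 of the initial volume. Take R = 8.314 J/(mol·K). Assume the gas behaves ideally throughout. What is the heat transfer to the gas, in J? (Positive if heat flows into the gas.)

n = P₁V₁/(RT₁) = 303×14.8/(8.314×637) = 0.847 mol.
Isothermal: T stays 637 K; PV = const ⇒ V₂ = 3.64 L, P₂ = 1230 kPa.
ΔU = 0 (ideal gas, T constant).
W = nRT ln(V₂/V₁) = 0.847×8.314×637×ln(0.246) = -6290 J.
Q = ΔU + W = -6290 J.

-6290 J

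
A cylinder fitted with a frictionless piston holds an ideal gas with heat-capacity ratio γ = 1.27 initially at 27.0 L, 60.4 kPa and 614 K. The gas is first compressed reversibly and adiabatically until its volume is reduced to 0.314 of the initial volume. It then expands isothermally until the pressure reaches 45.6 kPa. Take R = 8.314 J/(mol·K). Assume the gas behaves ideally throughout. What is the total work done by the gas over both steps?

1690 J

n = P₁V₁/(RT₁) = 60.4×27.0/(8.314×614) = 0.319 mol.
Step 1 — Adiabatic: TV^(γ−1) = const ⇒ T₂ = 614×(3.18)^0.270 = 839 K; PV^γ = const ⇒ P₂ = 263 kPa.
ΔU = nCvΔT = 0.319×30.8×(839−614) = 2220 J.
Q = 0 for an adiabatic process, so W = −ΔU = -2220 J.
State after step 1: P = 263 kPa, V = 8.48 L, T = 839 K.
Step 2 — Isothermal: T stays 839 K; PV = const ⇒ V₂ = 48.9 L, P₂ = 45.6 kPa.
ΔU = 0 (ideal gas, T constant).
W = nRT ln(V₂/V₁) = 0.319×8.314×839×ln(5.77) = 3910 J.
Q = ΔU + W = 3910 J.
Net over both steps: W = 1690 J, Q = 3910 J, ΔU = 2220 J.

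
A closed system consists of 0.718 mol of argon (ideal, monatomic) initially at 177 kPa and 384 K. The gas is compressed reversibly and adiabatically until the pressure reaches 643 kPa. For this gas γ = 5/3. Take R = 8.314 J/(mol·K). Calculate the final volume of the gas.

V₁ = nRT₁/P₁ = 0.718×8.314×384/177 = 13.0 L.
Adiabatic: T₂/T₁ = (P₂/P₁)^((γ−1)/γ) ⇒ T₂ = 384×(3.63)^0.400 = 643 K; V₂ = 5.97 L.

5.97 L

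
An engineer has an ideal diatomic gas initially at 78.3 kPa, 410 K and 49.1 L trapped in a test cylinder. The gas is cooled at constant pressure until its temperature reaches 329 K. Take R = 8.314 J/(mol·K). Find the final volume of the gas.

39.4 L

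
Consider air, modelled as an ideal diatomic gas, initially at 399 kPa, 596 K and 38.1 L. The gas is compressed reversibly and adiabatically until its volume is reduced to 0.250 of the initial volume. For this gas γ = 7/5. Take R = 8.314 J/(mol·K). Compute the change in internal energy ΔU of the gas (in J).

n = P₁V₁/(RT₁) = 399×38.1/(8.314×596) = 3.07 mol.
Adiabatic: TV^(γ−1) = const ⇒ T₂ = 596×(4.00)^0.400 = 1040 K; PV^γ = const ⇒ P₂ = 2780 kPa.
For an ideal gas ΔU = nCvΔT with Cv = (5/2)R = 20.8 J/(mol·K).
ΔU = 3.07×20.8×(1040−596) = 28200 J.

28200 J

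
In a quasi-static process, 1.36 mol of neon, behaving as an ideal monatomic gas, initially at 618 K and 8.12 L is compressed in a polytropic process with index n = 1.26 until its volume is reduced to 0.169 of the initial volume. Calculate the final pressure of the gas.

P₁ = nRT₁/V₁ = 1.36×8.314×618/8.12 = 861 kPa.
Polytropic n=1.26: T₂ = T₁(V₁/V₂)^(n−1) = 618×(5.92)^0.26 = 981 K; P₂ = P₁(V₁/V₂)^n = 8080 kPa.

8080 kPa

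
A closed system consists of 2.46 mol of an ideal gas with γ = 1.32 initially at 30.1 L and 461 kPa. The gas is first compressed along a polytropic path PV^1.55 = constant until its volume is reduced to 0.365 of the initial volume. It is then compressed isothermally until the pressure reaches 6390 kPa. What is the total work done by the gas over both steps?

T₁ = P₁V₁/(nR) = 461×30.1/(2.46×8.314) = 678 K.
Step 1 — Polytropic n=1.55: T₂ = T₁(V₁/V₂)^(n−1) = 678×(2.74)^0.55 = 1180 K; P₂ = P₁(V₁/V₂)^n = 2200 kPa.
W = (P₁V₁−P₂V₂)/(n−1) = (461×30.1−2200×11.0)/0.55 = -18700 J.
ΔU = nCvΔT = 2.46×26.0×(1180−678) = 32100 J.
Q = ΔU + W = 13400 J.
State after step 1: P = 2200 kPa, V = 11.0 L, T = 1180 K.
Step 2 — Isothermal: T stays 1180 K; PV = const ⇒ V₂ = 3.78 L, P₂ = 6390 kPa.
ΔU = 0 (ideal gas, T constant).
W = nRT ln(V₂/V₁) = 2.46×8.314×1180×ln(0.344) = -25800 J.
Q = ΔU + W = -25800 J.
Net over both steps: W = -44500 J, Q = -12300 J, ΔU = 32100 J.

-44500 J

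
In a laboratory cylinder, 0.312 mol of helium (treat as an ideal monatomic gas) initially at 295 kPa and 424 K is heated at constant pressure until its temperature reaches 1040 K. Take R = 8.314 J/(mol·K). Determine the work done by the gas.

V₁ = nRT₁/P₁ = 0.312×8.314×424/295 = 3.73 L.
Isobaric: P stays 295 kPa; V/T = const ⇒ T₂ = 1040 K, V₂ = 9.14 L.
W = PΔV = 295×(9.14−3.73) kPa·L = 1600 J.

1600 J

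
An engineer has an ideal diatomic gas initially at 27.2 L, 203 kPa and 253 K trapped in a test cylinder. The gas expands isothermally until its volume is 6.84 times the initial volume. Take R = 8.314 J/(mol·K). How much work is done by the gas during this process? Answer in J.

10600 J

n = P₁V₁/(RT₁) = 203×27.2/(8.314×253) = 2.63 mol.
Isothermal: T stays 253 K; PV = const ⇒ V₂ = 186 L, P₂ = 29.7 kPa.
W = nRT ln(V₂/V₁) = 2.63×8.314×253×ln(6.84) = 10600 J.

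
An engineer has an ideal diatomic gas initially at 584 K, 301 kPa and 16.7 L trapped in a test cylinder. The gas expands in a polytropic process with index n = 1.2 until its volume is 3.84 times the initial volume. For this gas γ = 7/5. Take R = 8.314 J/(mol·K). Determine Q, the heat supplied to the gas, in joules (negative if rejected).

2960 J

n = P₁V₁/(RT₁) = 301×16.7/(8.314×584) = 1.04 mol.
Polytropic n=1.2: T₂ = T₁(V₁/V₂)^(n−1) = 584×(0.260)^0.20 = 446 K; P₂ = P₁(V₁/V₂)^n = 59.9 kPa.
W = (P₁V₁−P₂V₂)/(n−1) = (301×16.7−59.9×64.1)/0.20 = 5930 J.
ΔU = nCvΔT = 1.04×20.8×(446−584) = -2960 J.
Q = ΔU + W = 2960 J.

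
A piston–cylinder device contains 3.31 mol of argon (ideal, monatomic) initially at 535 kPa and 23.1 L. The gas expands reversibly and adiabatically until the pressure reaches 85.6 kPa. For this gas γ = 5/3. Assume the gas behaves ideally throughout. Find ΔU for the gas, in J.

T₁ = P₁V₁/(nR) = 535×23.1/(3.31×8.314) = 449 K.
Adiabatic: T₂/T₁ = (P₂/P₁)^((γ−1)/γ) ⇒ T₂ = 449×(0.160)^0.400 = 216 K; V₂ = 69.4 L.
For an ideal gas ΔU = nCvΔT with Cv = (3/2)R = 12.5 J/(mol·K).
ΔU = 3.31×12.5×(216−449) = -9630 J.

-9630 J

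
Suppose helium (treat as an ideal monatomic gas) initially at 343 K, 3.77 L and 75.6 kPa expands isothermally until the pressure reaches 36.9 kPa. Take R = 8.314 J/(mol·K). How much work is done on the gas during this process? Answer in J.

n = P₁V₁/(RT₁) = 75.6×3.77/(8.314×343) = 0.0999 mol.
Isothermal: T stays 343 K; PV = const ⇒ V₂ = 7.72 L, P₂ = 36.9 kPa.
W = nRT ln(V₂/V₁) = 0.0999×8.314×343×ln(2.05) = 204 J.
Work done on the gas = −W_by = -204 J.

-204 J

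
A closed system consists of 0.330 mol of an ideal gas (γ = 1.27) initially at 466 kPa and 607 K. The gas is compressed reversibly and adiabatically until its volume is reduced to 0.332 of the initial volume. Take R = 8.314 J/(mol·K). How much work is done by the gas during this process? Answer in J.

V₁ = nRT₁/P₁ = 0.330×8.314×607/466 = 3.57 L.
Adiabatic: TV^(γ−1) = const ⇒ T₂ = 607×(3.01)^0.270 = 817 K; PV^γ = const ⇒ P₂ = 1890 kPa.
ΔU = nCvΔT = 0.330×30.8×(817−607) = 2140 J.
Q = 0 for an adiabatic process, so W = −ΔU = -2140 J.

-2140 J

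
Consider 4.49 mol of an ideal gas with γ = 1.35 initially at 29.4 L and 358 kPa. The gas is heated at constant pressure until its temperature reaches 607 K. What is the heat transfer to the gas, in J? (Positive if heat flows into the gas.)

T₁ = P₁V₁/(nR) = 358×29.4/(4.49×8.314) = 282 K.
Isobaric: P stays 358 kPa; V/T = const ⇒ T₂ = 607 K, V₂ = 63.3 L.
W = PΔV = 358×(63.3−29.4) kPa·L = 12100 J.
ΔU = nCvΔT = 4.49×23.8×(607−282) = 34700 J.
Q = ΔU + W = nCpΔT = 46800 J.

46800 J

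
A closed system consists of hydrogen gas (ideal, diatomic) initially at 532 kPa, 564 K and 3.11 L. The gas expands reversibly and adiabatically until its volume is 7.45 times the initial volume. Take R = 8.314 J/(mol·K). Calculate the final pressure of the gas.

32.0 kPa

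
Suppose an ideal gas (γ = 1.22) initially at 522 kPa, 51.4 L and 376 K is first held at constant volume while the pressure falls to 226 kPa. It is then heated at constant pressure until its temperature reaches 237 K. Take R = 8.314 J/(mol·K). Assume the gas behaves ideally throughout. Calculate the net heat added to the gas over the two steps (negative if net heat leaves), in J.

-39800 J

n = P₁V₁/(RT₁) = 522×51.4/(8.314×376) = 8.58 mol.
Step 1 — Isochoric: V stays 51.4 L; P/T = const ⇒ T₂ = 163 K, P₂ = 226 kPa.
W = 0 (no volume change).
ΔU = nCvΔT = 8.58×37.8×(163−376) = -69200 J.
Q = ΔU = -69200 J.
State after step 1: P = 226 kPa, V = 51.4 L, T = 163 K.
Step 2 — Isobaric: P stays 226 kPa; V/T = const ⇒ T₂ = 237 K, V₂ = 74.8 L.
W = PΔV = 226×(74.8−51.4) kPa·L = 5300 J.
ΔU = nCvΔT = 8.58×37.8×(237−163) = 24100 J.
Q = ΔU + W = nCpΔT = 29400 J.
Net over both steps: W = 5300 J, Q = -39800 J, ΔU = -45100 J.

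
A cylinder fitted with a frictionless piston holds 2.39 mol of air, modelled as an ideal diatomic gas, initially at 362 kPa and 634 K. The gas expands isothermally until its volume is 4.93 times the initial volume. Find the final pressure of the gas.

73.4 kPa

V₁ = nRT₁/P₁ = 2.39×8.314×634/362 = 34.8 L.
Isothermal: T stays 634 K; PV = const ⇒ V₂ = 172 L, P₂ = 73.4 kPa.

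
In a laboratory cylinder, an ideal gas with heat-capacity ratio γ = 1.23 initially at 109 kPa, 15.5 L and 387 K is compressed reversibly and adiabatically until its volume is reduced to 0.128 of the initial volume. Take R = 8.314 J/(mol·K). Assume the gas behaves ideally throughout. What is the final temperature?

621 K

Adiabatic: TV^(γ−1) = const ⇒ T₂ = 387×(7.81)^0.230 = 621 K; PV^γ = const ⇒ P₂ = 1370 kPa.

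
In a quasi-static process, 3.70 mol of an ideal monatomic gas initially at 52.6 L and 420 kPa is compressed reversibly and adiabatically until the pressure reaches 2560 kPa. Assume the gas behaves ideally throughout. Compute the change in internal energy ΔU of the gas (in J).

T₁ = P₁V₁/(nR) = 420×52.6/(3.70×8.314) = 718 K.
Adiabatic: T₂/T₁ = (P₂/P₁)^((γ−1)/γ) ⇒ T₂ = 718×(6.10)^0.400 = 1480 K; V₂ = 17.8 L.
For an ideal gas ΔU = nCvΔT with Cv = (3/2)R = 12.5 J/(mol·K).
ΔU = 3.70×12.5×(1480−718) = 35100 J.

35100 J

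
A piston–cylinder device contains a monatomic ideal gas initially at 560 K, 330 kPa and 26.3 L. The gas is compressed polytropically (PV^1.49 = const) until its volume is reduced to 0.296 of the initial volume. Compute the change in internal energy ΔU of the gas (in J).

n = P₁V₁/(RT₁) = 330×26.3/(8.314×560) = 1.86 mol.
Polytropic n=1.49: T₂ = T₁(V₁/V₂)^(n−1) = 560×(3.38)^0.49 = 1020 K; P₂ = P₁(V₁/V₂)^n = 2020 kPa.
For an ideal gas ΔU = nCvΔT with Cv = (3/2)R = 12.5 J/(mol·K).
ΔU = 1.86×12.5×(1020−560) = 10600 J.

10600 J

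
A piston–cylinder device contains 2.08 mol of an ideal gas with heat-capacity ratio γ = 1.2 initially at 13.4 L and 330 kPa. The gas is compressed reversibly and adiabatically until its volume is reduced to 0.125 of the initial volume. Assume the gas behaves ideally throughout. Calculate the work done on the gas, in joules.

11400 J

T₁ = P₁V₁/(nR) = 330×13.4/(2.08×8.314) = 256 K.
Adiabatic: TV^(γ−1) = const ⇒ T₂ = 256×(8.00)^0.200 = 388 K; PV^γ = const ⇒ P₂ = 4000 kPa.
ΔU = nCvΔT = 2.08×41.6×(388−256) = 11400 J.
Q = 0 for an adiabatic process, so W = −ΔU = -11400 J.
Work done on the gas = −W_by = 11400 J.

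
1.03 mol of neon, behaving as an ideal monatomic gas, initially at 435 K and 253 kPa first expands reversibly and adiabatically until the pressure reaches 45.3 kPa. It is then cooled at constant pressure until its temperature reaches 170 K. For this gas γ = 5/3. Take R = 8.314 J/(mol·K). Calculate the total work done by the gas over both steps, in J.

V₁ = nRT₁/P₁ = 1.03×8.314×435/253 = 14.7 L.
Step 1 — Adiabatic: T₂/T₁ = (P₂/P₁)^((γ−1)/γ) ⇒ T₂ = 435×(0.179)^0.400 = 219 K; V₂ = 41.3 L.
ΔU = nCvΔT = 1.03×12.5×(219−435) = -2780 J.
Q = 0 for an adiabatic process, so W = −ΔU = 2780 J.
State after step 1: P = 45.3 kPa, V = 41.3 L, T = 219 K.
Step 2 — Isobaric: P stays 45.3 kPa; V/T = const ⇒ T₂ = 170 K, V₂ = 32.1 L.
W = PΔV = 45.3×(32.1−41.3) kPa·L = -416 J.
ΔU = nCvΔT = 1.03×12.5×(170−219) = -624 J.
Q = ΔU + W = nCpΔT = -1040 J.
Net over both steps: W = 2360 J, Q = -1040 J, ΔU = -3400 J.

2360 J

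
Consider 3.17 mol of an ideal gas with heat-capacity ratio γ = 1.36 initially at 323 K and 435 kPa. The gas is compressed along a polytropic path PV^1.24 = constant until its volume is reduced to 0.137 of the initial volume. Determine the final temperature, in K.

V₁ = nRT₁/P₁ = 3.17×8.314×323/435 = 19.6 L.
Polytropic n=1.24: T₂ = T₁(V₁/V₂)^(n−1) = 323×(7.30)^0.24 = 520 K; P₂ = P₁(V₁/V₂)^n = 5120 kPa.

520 K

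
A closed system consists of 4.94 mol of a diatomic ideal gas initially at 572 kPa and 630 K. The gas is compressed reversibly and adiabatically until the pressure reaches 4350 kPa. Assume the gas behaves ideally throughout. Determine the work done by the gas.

-50800 J

V₁ = nRT₁/P₁ = 4.94×8.314×630/572 = 45.2 L.
Adiabatic: T₂/T₁ = (P₂/P₁)^((γ−1)/γ) ⇒ T₂ = 630×(7.60)^0.286 = 1120 K; V₂ = 10.6 L.
ΔU = nCvΔT = 4.94×20.8×(1120−630) = 50800 J.
Q = 0 for an adiabatic process, so W = −ΔU = -50800 J.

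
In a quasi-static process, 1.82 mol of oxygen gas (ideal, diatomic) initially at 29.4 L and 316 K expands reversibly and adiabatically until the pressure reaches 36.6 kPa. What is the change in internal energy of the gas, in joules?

-4150 J

P₁ = nRT₁/V₁ = 1.82×8.314×316/29.4 = 163 kPa.
Adiabatic: T₂/T₁ = (P₂/P₁)^((γ−1)/γ) ⇒ T₂ = 316×(0.225)^0.286 = 206 K; V₂ = 85.3 L.
For an ideal gas ΔU = nCvΔT with Cv = (5/2)R = 20.8 J/(mol·K).
ΔU = 1.82×20.8×(206−316) = -4150 J.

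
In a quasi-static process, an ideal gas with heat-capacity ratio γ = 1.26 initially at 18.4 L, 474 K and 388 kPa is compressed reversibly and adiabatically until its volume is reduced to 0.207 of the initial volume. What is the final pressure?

Adiabatic: TV^(γ−1) = const ⇒ T₂ = 474×(4.83)^0.260 = 714 K; PV^γ = const ⇒ P₂ = 2820 kPa.

2820 kPa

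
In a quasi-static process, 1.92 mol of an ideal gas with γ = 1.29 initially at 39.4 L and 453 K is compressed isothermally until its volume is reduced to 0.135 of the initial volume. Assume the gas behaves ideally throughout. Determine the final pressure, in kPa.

1360 kPa

P₁ = nRT₁/V₁ = 1.92×8.314×453/39.4 = 184 kPa.
Isothermal: T stays 453 K; PV = const ⇒ V₂ = 5.32 L, P₂ = 1360 kPa.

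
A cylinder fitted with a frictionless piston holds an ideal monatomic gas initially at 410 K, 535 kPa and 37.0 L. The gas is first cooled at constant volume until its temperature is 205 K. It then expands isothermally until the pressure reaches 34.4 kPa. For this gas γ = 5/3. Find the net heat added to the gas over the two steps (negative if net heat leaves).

5450 J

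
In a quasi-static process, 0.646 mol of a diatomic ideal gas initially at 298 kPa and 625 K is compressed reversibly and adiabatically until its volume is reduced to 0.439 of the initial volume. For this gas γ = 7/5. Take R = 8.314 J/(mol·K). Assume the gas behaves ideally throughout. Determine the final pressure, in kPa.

944 kPa

V₁ = nRT₁/P₁ = 0.646×8.314×625/298 = 11.3 L.
Adiabatic: TV^(γ−1) = const ⇒ T₂ = 625×(2.28)^0.400 = 869 K; PV^γ = const ⇒ P₂ = 944 kPa.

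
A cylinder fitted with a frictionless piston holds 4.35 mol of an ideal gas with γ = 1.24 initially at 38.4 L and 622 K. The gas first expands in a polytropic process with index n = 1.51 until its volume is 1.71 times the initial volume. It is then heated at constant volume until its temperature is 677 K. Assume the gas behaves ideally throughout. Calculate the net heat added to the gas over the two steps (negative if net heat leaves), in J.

18800 J

P₁ = nRT₁/V₁ = 4.35×8.314×622/38.4 = 586 kPa.
Step 1 — Polytropic n=1.51: T₂ = T₁(V₁/V₂)^(n−1) = 622×(0.585)^0.51 = 473 K; P₂ = P₁(V₁/V₂)^n = 261 kPa.
W = (P₁V₁−P₂V₂)/(n−1) = (586×38.4−261×65.7)/0.51 = 10600 J.
ΔU = nCvΔT = 4.35×34.6×(473−622) = -22400 J.
Q = ΔU + W = -11900 J.
State after step 1: P = 261 kPa, V = 65.7 L, T = 473 K.
Step 2 — Isochoric: V stays 65.7 L; P/T = const ⇒ T₂ = 677 K, P₂ = 373 kPa.
W = 0 (no volume change).
ΔU = nCvΔT = 4.35×34.6×(677−473) = 30700 J.
Q = ΔU = 30700 J.
Net over both steps: W = 10600 J, Q = 18800 J, ΔU = 8290 J.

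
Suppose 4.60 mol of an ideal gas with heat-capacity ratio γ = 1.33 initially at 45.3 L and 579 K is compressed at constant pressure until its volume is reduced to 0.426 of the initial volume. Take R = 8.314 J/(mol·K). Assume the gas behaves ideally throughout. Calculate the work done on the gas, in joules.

12700 J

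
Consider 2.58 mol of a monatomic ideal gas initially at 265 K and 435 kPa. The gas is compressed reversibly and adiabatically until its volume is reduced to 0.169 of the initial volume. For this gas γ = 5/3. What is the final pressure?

8420 kPa

V₁ = nRT₁/P₁ = 2.58×8.314×265/435 = 13.1 L.
Adiabatic: TV^(γ−1) = const ⇒ T₂ = 265×(5.92)^0.667 = 867 K; PV^γ = const ⇒ P₂ = 8420 kPa.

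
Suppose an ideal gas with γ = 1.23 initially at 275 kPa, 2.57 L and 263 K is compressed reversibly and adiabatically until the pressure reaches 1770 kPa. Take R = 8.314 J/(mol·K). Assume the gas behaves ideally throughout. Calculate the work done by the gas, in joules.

-1280 J

n = P₁V₁/(RT₁) = 275×2.57/(8.314×263) = 0.323 mol.
Adiabatic: T₂/T₁ = (P₂/P₁)^((γ−1)/γ) ⇒ T₂ = 263×(6.44)^0.187 = 373 K; V₂ = 0.566 L.
ΔU = nCvΔT = 0.323×36.1×(373−263) = 1280 J.
Q = 0 for an adiabatic process, so W = −ΔU = -1280 J.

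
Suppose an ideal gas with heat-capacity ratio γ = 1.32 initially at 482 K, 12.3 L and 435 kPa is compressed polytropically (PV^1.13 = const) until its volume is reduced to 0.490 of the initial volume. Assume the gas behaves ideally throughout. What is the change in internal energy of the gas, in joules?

n = P₁V₁/(RT₁) = 435×12.3/(8.314×482) = 1.34 mol.
Polytropic n=1.13: T₂ = T₁(V₁/V₂)^(n−1) = 482×(2.04)^0.13 = 529 K; P₂ = P₁(V₁/V₂)^n = 974 kPa.
For an ideal gas ΔU = nCvΔT with Cv = R/(γ−1) = 26.0 J/(mol·K).
ΔU = 1.34×26.0×(529−482) = 1620 J.

1620 J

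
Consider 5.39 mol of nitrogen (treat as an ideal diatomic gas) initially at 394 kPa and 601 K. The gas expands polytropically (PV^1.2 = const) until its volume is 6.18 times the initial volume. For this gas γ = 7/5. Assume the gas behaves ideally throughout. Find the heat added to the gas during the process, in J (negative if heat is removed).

20600 J

V₁ = nRT₁/P₁ = 5.39×8.314×601/394 = 68.4 L.
Polytropic n=1.2: T₂ = T₁(V₁/V₂)^(n−1) = 601×(0.162)^0.20 = 418 K; P₂ = P₁(V₁/V₂)^n = 44.3 kPa.
W = (P₁V₁−P₂V₂)/(n−1) = (394×68.4−44.3×422)/0.20 = 41100 J.
ΔU = nCvΔT = 5.39×20.8×(418−601) = -20600 J.
Q = ΔU + W = 20600 J.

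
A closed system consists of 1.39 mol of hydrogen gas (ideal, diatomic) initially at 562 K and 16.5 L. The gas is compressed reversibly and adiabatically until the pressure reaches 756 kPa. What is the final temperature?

P₁ = nRT₁/V₁ = 1.39×8.314×562/16.5 = 394 kPa.
Adiabatic: T₂/T₁ = (P₂/P₁)^((γ−1)/γ) ⇒ T₂ = 562×(1.92)^0.286 = 677 K; V₂ = 10.4 L.

677 K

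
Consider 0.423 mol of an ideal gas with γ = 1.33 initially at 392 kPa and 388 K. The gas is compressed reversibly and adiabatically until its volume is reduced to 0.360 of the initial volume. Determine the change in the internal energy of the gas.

V₁ = nRT₁/P₁ = 0.423×8.314×388/392 = 3.48 L.
Adiabatic: TV^(γ−1) = const ⇒ T₂ = 388×(2.78)^0.330 = 544 K; PV^γ = const ⇒ P₂ = 1530 kPa.
For an ideal gas ΔU = nCvΔT with Cv = R/(γ−1) = 25.2 J/(mol·K).
ΔU = 0.423×25.2×(544−388) = 1660 J.

1660 J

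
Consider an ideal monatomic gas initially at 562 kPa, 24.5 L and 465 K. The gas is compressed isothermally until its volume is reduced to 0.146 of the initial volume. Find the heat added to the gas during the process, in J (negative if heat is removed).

-26500 J

n = P₁V₁/(RT₁) = 562×24.5/(8.314×465) = 3.56 mol.
Isothermal: T stays 465 K; PV = const ⇒ V₂ = 3.58 L, P₂ = 3850 kPa.
ΔU = 0 (ideal gas, T constant).
W = nRT ln(V₂/V₁) = 3.56×8.314×465×ln(0.146) = -26500 J.
Q = ΔU + W = -26500 J.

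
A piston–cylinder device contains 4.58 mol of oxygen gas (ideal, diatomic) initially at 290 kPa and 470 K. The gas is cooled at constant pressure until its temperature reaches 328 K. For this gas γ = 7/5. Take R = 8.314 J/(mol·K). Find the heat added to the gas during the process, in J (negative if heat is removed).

V₁ = nRT₁/P₁ = 4.58×8.314×470/290 = 61.7 L.
Isobaric: P stays 290 kPa; V/T = const ⇒ T₂ = 328 K, V₂ = 43.1 L.
W = PΔV = 290×(43.1−61.7) kPa·L = -5410 J.
ΔU = nCvΔT = 4.58×20.8×(328−470) = -13500 J.
Q = ΔU + W = nCpΔT = -18900 J.

-18900 J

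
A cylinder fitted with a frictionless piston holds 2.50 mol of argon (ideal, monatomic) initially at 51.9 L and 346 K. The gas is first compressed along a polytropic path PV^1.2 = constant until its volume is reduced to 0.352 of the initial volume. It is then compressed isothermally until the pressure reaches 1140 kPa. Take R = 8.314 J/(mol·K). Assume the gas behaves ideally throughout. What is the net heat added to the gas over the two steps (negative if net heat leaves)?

-13400 J

P₁ = nRT₁/V₁ = 2.50×8.314×346/51.9 = 139 kPa.
Step 1 — Polytropic n=1.2: T₂ = T₁(V₁/V₂)^(n−1) = 346×(2.84)^0.20 = 426 K; P₂ = P₁(V₁/V₂)^n = 485 kPa.
W = (P₁V₁−P₂V₂)/(n−1) = (139×51.9−485×18.3)/0.20 = -8350 J.
ΔU = nCvΔT = 2.50×12.5×(426−346) = 2510 J.
Q = ΔU + W = -5850 J.
State after step 1: P = 485 kPa, V = 18.3 L, T = 426 K.
Step 2 — Isothermal: T stays 426 K; PV = const ⇒ V₂ = 7.77 L, P₂ = 1140 kPa.
ΔU = 0 (ideal gas, T constant).
W = nRT ln(V₂/V₁) = 2.50×8.314×426×ln(0.426) = -7570 J.
Q = ΔU + W = -7570 J.
Net over both steps: W = -15900 J, Q = -13400 J, ΔU = 2510 J.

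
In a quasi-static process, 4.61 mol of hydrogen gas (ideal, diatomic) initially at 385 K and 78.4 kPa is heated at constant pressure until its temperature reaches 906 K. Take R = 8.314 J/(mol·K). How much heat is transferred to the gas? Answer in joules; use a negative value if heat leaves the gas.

V₁ = nRT₁/P₁ = 4.61×8.314×385/78.4 = 188 L.
Isobaric: P stays 78.4 kPa; V/T = const ⇒ T₂ = 906 K, V₂ = 443 L.
W = PΔV = 78.4×(443−188) kPa·L = 20000 J.
ΔU = nCvΔT = 4.61×20.8×(906−385) = 49900 J.
Q = ΔU + W = nCpΔT = 69900 J.

69900 J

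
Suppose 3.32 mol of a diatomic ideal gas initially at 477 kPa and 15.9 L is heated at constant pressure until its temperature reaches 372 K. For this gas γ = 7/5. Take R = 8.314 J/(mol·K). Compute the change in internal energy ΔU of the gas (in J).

6710 J

T₁ = P₁V₁/(nR) = 477×15.9/(3.32×8.314) = 275 K.
Isobaric: P stays 477 kPa; V/T = const ⇒ T₂ = 372 K, V₂ = 21.5 L.
For an ideal gas ΔU = nCvΔT with Cv = (5/2)R = 20.8 J/(mol·K).
ΔU = 3.32×20.8×(372−275) = 6710 J.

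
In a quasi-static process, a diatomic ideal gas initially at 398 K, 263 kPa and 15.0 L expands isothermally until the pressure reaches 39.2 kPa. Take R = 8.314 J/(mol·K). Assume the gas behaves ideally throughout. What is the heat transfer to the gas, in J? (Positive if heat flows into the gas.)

7510 J

n = P₁V₁/(RT₁) = 263×15.0/(8.314×398) = 1.19 mol.
Isothermal: T stays 398 K; PV = const ⇒ V₂ = 101 L, P₂ = 39.2 kPa.
ΔU = 0 (ideal gas, T constant).
W = nRT ln(V₂/V₁) = 1.19×8.314×398×ln(6.71) = 7510 J.
Q = ΔU + W = 7510 J.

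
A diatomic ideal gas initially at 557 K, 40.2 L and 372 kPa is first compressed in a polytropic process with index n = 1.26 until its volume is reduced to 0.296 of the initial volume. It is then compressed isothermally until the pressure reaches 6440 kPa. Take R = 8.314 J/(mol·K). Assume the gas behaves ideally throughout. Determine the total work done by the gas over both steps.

-48500 J

n = P₁V₁/(RT₁) = 372×40.2/(8.314×557) = 3.23 mol.
Step 1 — Polytropic n=1.26: T₂ = T₁(V₁/V₂)^(n−1) = 557×(3.38)^0.26 = 764 K; P₂ = P₁(V₁/V₂)^n = 1720 kPa.
W = (P₁V₁−P₂V₂)/(n−1) = (372×40.2−1720×11.9)/0.26 = -21400 J.
ΔU = nCvΔT = 3.23×20.8×(764−557) = 13900 J.
Q = ΔU + W = -7500 J.
State after step 1: P = 1720 kPa, V = 11.9 L, T = 764 K.
Step 2 — Isothermal: T stays 764 K; PV = const ⇒ V₂ = 3.19 L, P₂ = 6440 kPa.
ΔU = 0 (ideal gas, T constant).
W = nRT ln(V₂/V₁) = 3.23×8.314×764×ln(0.268) = -27000 J.
Q = ΔU + W = -27000 J.
Net over both steps: W = -48500 J, Q = -34500 J, ΔU = 13900 J.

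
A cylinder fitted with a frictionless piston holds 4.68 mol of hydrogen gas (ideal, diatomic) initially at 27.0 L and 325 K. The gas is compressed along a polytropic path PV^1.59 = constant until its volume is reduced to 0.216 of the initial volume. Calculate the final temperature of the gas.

803 K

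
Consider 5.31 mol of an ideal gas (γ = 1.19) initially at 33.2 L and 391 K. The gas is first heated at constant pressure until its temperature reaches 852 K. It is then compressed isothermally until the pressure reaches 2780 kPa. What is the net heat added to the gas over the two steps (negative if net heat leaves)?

64400 J

P₁ = nRT₁/V₁ = 5.31×8.314×391/33.2 = 520 kPa.
Step 1 — Isobaric: P stays 520 kPa; V/T = const ⇒ T₂ = 852 K, V₂ = 72.3 L.
W = PΔV = 520×(72.3−33.2) kPa·L = 20400 J.
ΔU = nCvΔT = 5.31×43.8×(852−391) = 107000 J.
Q = ΔU + W = nCpΔT = 127000 J.
State after step 1: P = 520 kPa, V = 72.3 L, T = 852 K.
Step 2 — Isothermal: T stays 852 K; PV = const ⇒ V₂ = 13.5 L, P₂ = 2780 kPa.
ΔU = 0 (ideal gas, T constant).
W = nRT ln(V₂/V₁) = 5.31×8.314×852×ln(0.187) = -63100 J.
Q = ΔU + W = -63100 J.
Net over both steps: W = -42700 J, Q = 64400 J, ΔU = 107000 J.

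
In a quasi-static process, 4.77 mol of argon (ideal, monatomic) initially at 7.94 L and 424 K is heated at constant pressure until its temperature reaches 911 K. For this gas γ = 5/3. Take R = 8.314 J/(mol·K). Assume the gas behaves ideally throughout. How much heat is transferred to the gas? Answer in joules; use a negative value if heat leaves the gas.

P₁ = nRT₁/V₁ = 4.77×8.314×424/7.94 = 2120 kPa.
Isobaric: P stays 2120 kPa; V/T = const ⇒ T₂ = 911 K, V₂ = 17.1 L.
W = PΔV = 2120×(17.1−7.94) kPa·L = 19300 J.
ΔU = nCvΔT = 4.77×12.5×(911−424) = 29000 J.
Q = ΔU + W = nCpΔT = 48300 J.

48300 J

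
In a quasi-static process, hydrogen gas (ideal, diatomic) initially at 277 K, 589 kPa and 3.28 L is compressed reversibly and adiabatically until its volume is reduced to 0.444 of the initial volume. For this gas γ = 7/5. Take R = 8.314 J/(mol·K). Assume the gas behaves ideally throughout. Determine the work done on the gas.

n = P₁V₁/(RT₁) = 589×3.28/(8.314×277) = 0.839 mol.
Adiabatic: TV^(γ−1) = const ⇒ T₂ = 277×(2.25)^0.400 = 383 K; PV^γ = const ⇒ P₂ = 1840 kPa.
ΔU = nCvΔT = 0.839×20.8×(383−277) = 1850 J.
Q = 0 for an adiabatic process, so W = −ΔU = -1850 J.
Work done on the gas = −W_by = 1850 J.

1850 J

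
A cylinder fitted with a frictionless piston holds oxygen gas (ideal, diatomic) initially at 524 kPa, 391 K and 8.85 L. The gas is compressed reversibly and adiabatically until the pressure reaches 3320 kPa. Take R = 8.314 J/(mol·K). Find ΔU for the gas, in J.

n = P₁V₁/(RT₁) = 524×8.85/(8.314×391) = 1.43 mol.
Adiabatic: T₂/T₁ = (P₂/P₁)^((γ−1)/γ) ⇒ T₂ = 391×(6.34)^0.286 = 663 K; V₂ = 2.37 L.
For an ideal gas ΔU = nCvΔT with Cv = (5/2)R = 20.8 J/(mol·K).
ΔU = 1.43×20.8×(663−391) = 8050 J.

8050 J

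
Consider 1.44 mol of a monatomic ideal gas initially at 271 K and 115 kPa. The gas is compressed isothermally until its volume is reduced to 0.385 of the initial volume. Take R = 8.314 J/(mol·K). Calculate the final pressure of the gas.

299 kPa

V₁ = nRT₁/P₁ = 1.44×8.314×271/115 = 28.2 L.
Isothermal: T stays 271 K; PV = const ⇒ V₂ = 10.9 L, P₂ = 299 kPa.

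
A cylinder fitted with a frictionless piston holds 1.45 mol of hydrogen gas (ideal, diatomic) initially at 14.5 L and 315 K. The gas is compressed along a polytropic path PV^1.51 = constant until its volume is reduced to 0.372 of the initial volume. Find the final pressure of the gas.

1170 kPa

P₁ = nRT₁/V₁ = 1.45×8.314×315/14.5 = 262 kPa.
Polytropic n=1.51: T₂ = T₁(V₁/V₂)^(n−1) = 315×(2.69)^0.51 = 522 K; P₂ = P₁(V₁/V₂)^n = 1170 kPa.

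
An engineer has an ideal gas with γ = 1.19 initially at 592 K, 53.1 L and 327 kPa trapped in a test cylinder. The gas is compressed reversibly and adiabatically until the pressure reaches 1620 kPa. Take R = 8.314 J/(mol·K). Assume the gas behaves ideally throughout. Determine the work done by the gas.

-26600 J

n = P₁V₁/(RT₁) = 327×53.1/(8.314×592) = 3.53 mol.
Adiabatic: T₂/T₁ = (P₂/P₁)^((γ−1)/γ) ⇒ T₂ = 592×(4.95)^0.160 = 764 K; V₂ = 13.8 L.
ΔU = nCvΔT = 3.53×43.8×(764−592) = 26600 J.
Q = 0 for an adiabatic process, so W = −ΔU = -26600 J.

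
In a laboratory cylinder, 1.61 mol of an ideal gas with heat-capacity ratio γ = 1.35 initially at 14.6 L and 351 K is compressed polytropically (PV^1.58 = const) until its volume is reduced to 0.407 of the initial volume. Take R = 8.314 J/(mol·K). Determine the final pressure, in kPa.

1330 kPa

P₁ = nRT₁/V₁ = 1.61×8.314×351/14.6 = 322 kPa.
Polytropic n=1.58: T₂ = T₁(V₁/V₂)^(n−1) = 351×(2.46)^0.58 = 591 K; P₂ = P₁(V₁/V₂)^n = 1330 kPa.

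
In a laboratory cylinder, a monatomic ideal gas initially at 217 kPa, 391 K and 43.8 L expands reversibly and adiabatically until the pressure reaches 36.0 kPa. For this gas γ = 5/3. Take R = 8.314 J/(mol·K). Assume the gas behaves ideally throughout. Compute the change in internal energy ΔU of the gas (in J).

n = P₁V₁/(RT₁) = 217×43.8/(8.314×391) = 2.92 mol.
Adiabatic: T₂/T₁ = (P₂/P₁)^((γ−1)/γ) ⇒ T₂ = 391×(0.166)^0.400 = 191 K; V₂ = 129 L.
For an ideal gas ΔU = nCvΔT with Cv = (3/2)R = 12.5 J/(mol·K).
ΔU = 2.92×12.5×(191−391) = -7310 J.

-7310 J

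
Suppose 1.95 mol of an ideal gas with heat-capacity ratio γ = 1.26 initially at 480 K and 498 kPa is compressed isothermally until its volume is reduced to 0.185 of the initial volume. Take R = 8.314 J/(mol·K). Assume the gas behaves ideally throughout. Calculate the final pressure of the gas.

2690 kPa

V₁ = nRT₁/P₁ = 1.95×8.314×480/498 = 15.6 L.
Isothermal: T stays 480 K; PV = const ⇒ V₂ = 2.89 L, P₂ = 2690 kPa.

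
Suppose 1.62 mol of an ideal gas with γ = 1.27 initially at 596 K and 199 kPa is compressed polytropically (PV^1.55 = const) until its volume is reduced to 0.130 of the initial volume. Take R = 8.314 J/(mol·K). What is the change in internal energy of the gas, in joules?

V₁ = nRT₁/P₁ = 1.62×8.314×596/199 = 40.3 L.
Polytropic n=1.55: T₂ = T₁(V₁/V₂)^(n−1) = 596×(7.69)^0.55 = 1830 K; P₂ = P₁(V₁/V₂)^n = 4700 kPa.
For an ideal gas ΔU = nCvΔT with Cv = R/(γ−1) = 30.8 J/(mol·K).
ΔU = 1.62×30.8×(1830−596) = 61600 J.

61600 J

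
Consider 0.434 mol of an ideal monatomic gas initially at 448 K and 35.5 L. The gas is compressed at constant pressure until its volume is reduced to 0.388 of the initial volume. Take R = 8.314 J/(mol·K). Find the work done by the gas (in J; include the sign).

P₁ = nRT₁/V₁ = 0.434×8.314×448/35.5 = 45.5 kPa.
Isobaric: P stays 45.5 kPa; V/T = const ⇒ T₂ = 174 K, V₂ = 13.8 L.
W = PΔV = 45.5×(13.8−35.5) kPa·L = -989 J.

-989 J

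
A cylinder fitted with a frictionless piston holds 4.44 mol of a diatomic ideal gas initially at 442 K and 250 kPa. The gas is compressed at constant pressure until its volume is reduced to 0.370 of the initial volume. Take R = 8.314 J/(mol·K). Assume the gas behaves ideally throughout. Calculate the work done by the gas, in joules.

V₁ = nRT₁/P₁ = 4.44×8.314×442/250 = 65.3 L.
Isobaric: P stays 250 kPa; V/T = const ⇒ T₂ = 164 K, V₂ = 24.1 L.
W = PΔV = 250×(24.1−65.3) kPa·L = -10300 J.

-10300 J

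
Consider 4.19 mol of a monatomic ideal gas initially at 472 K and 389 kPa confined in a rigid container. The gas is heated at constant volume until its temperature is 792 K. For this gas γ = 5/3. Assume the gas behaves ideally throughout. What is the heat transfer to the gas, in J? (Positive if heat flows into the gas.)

16700 J

V₁ = nRT₁/P₁ = 4.19×8.314×472/389 = 42.3 L.
Isochoric: V stays 42.3 L; P/T = const ⇒ T₂ = 792 K, P₂ = 653 kPa.
W = 0 (no volume change).
ΔU = nCvΔT = 4.19×12.5×(792−472) = 16700 J.
Q = ΔU = 16700 J.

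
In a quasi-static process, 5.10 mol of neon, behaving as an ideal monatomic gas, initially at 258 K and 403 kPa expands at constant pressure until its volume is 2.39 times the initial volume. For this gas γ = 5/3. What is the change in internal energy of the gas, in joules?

22800 J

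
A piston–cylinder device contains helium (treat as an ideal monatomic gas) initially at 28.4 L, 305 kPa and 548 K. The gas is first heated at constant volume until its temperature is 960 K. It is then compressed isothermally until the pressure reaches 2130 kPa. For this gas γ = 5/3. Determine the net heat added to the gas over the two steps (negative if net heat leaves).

n = P₁V₁/(RT₁) = 305×28.4/(8.314×548) = 1.90 mol.
Step 1 — Isochoric: V stays 28.4 L; P/T = const ⇒ T₂ = 960 K, P₂ = 534 kPa.
W = 0 (no volume change).
ΔU = nCvΔT = 1.90×12.5×(960−548) = 9770 J.
Q = ΔU = 9770 J.
State after step 1: P = 534 kPa, V = 28.4 L, T = 960 K.
Step 2 — Isothermal: T stays 960 K; PV = const ⇒ V₂ = 7.12 L, P₂ = 2130 kPa.
ΔU = 0 (ideal gas, T constant).
W = nRT ln(V₂/V₁) = 1.90×8.314×960×ln(0.251) = -21000 J.
Q = ΔU + W = -21000 J.
Net over both steps: W = -21000 J, Q = -11200 J, ΔU = 9770 J.

-11200 J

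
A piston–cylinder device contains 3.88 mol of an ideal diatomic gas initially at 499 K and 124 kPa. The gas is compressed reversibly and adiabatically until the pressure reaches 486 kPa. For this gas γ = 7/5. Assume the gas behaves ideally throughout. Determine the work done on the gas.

19200 J

V₁ = nRT₁/P₁ = 3.88×8.314×499/124 = 130 L.
Adiabatic: T₂/T₁ = (P₂/P₁)^((γ−1)/γ) ⇒ T₂ = 499×(3.92)^0.286 = 737 K; V₂ = 48.9 L.
ΔU = nCvΔT = 3.88×20.8×(737−499) = 19200 J.
Q = 0 for an adiabatic process, so W = −ΔU = -19200 J.
Work done on the gas = −W_by = 19200 J.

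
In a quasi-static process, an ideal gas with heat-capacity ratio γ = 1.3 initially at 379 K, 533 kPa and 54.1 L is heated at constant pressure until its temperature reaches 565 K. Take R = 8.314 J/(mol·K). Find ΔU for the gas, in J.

47200 J

n = P₁V₁/(RT₁) = 533×54.1/(8.314×379) = 9.15 mol.
Isobaric: P stays 533 kPa; V/T = const ⇒ T₂ = 565 K, V₂ = 80.7 L.
For an ideal gas ΔU = nCvΔT with Cv = R/(γ−1) = 27.7 J/(mol·K).
ΔU = 9.15×27.7×(565−379) = 47200 J.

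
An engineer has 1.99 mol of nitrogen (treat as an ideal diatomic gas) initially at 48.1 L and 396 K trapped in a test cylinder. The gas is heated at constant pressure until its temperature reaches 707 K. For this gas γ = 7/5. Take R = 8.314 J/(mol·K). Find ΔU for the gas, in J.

12900 J

P₁ = nRT₁/V₁ = 1.99×8.314×396/48.1 = 136 kPa.
Isobaric: P stays 136 kPa; V/T = const ⇒ T₂ = 707 K, V₂ = 85.9 L.
For an ideal gas ΔU = nCvΔT with Cv = (5/2)R = 20.8 J/(mol·K).
ΔU = 1.99×20.8×(707−396) = 12900 J.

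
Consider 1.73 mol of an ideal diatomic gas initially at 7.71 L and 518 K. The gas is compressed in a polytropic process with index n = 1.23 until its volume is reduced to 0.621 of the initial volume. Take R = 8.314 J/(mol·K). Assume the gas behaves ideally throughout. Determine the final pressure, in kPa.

1740 kPa

P₁ = nRT₁/V₁ = 1.73×8.314×518/7.71 = 966 kPa.
Polytropic n=1.23: T₂ = T₁(V₁/V₂)^(n−1) = 518×(1.61)^0.23 = 578 K; P₂ = P₁(V₁/V₂)^n = 1740 kPa.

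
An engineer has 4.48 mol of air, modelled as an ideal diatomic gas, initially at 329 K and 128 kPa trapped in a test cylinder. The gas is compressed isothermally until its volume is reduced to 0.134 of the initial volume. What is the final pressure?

V₁ = nRT₁/P₁ = 4.48×8.314×329/128 = 95.7 L.
Isothermal: T stays 329 K; PV = const ⇒ V₂ = 12.8 L, P₂ = 955 kPa.

955 kPa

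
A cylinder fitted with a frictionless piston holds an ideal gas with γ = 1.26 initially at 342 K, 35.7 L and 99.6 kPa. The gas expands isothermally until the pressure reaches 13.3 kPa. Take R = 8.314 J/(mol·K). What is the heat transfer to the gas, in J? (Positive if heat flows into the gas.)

n = P₁V₁/(RT₁) = 99.6×35.7/(8.314×342) = 1.25 mol.
Isothermal: T stays 342 K; PV = const ⇒ V₂ = 267 L, P₂ = 13.3 kPa.
ΔU = 0 (ideal gas, T constant).
W = nRT ln(V₂/V₁) = 1.25×8.314×342×ln(7.49) = 7160 J.
Q = ΔU + W = 7160 J.

7160 J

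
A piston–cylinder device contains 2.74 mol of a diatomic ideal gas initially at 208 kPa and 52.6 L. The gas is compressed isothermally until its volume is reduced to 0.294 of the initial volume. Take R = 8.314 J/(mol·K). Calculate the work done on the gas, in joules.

T₁ = P₁V₁/(nR) = 208×52.6/(2.74×8.314) = 480 K.
Isothermal: T stays 480 K; PV = const ⇒ V₂ = 15.5 L, P₂ = 707 kPa.
W = nRT ln(V₂/V₁) = 2.74×8.314×480×ln(0.294) = -13400 J.
Work done on the gas = −W_by = 13400 J.

13400 J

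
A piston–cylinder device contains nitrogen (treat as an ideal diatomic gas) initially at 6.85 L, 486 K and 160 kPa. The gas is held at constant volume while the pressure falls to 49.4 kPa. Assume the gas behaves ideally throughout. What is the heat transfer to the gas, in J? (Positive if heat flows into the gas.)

-1890 J

n = P₁V₁/(RT₁) = 160×6.85/(8.314×486) = 0.271 mol.
Isochoric: V stays 6.85 L; P/T = const ⇒ T₂ = 150 K, P₂ = 49.4 kPa.
W = 0 (no volume change).
ΔU = nCvΔT = 0.271×20.8×(150−486) = -1890 J.
Q = ΔU = -1890 J.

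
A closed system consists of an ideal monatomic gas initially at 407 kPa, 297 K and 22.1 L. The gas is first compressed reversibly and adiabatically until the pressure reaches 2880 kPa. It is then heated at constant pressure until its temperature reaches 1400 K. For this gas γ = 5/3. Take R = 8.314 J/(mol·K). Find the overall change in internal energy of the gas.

n = P₁V₁/(RT₁) = 407×22.1/(8.314×297) = 3.64 mol.
Step 1 — Adiabatic: T₂/T₁ = (P₂/P₁)^((γ−1)/γ) ⇒ T₂ = 297×(7.08)^0.400 = 650 K; V₂ = 6.83 L.
ΔU = nCvΔT = 3.64×12.5×(650−297) = 16000 J.
Q = 0 for an adiabatic process, so W = −ΔU = -16000 J.
State after step 1: P = 2880 kPa, V = 6.83 L, T = 650 K.
Step 2 — Isobaric: P stays 2880 kPa; V/T = const ⇒ T₂ = 1400 K, V₂ = 14.7 L.
W = PΔV = 2880×(14.7−6.83) kPa·L = 22700 J.
ΔU = nCvΔT = 3.64×12.5×(1400−650) = 34100 J.
Q = ΔU + W = nCpΔT = 56800 J.
Net over both steps: W = 6700 J, Q = 56800 J, ΔU = 50100 J.

50100 J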